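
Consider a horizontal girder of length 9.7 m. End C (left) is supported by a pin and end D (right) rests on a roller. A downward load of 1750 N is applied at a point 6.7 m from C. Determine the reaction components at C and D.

C_x = 0, C_y = 541.2 N, D_y = 1209 N

Moments about C: D_y·9.7 − 1750·6.7 = 0 → D_y = 11725/9.7 = 1208.76 ≈ 1209 N.
ΣF_y = 0: C_y + 1208.76 − 1750 = 0 → C_y = 541.2 N.
ΣF_x = 0: no horizontal applied forces, so C_x = 0.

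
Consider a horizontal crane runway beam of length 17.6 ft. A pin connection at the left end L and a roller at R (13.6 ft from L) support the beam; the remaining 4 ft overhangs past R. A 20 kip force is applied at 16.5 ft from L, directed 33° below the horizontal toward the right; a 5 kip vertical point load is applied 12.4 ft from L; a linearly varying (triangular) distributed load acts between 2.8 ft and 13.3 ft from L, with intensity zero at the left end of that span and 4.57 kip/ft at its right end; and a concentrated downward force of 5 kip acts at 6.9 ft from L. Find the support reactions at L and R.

Resultant of the triangular load: ½ × 4.57 × 10.5 = 23.9925 kip, acting at 9.8 ft from L (one-third of the span from the peak).
ΣM about L: R_y·13.6 − 20·sin33°·16.5 − 5·12.4 − (½·4.57·10.5)·9.8 − 5·6.9 = 0 → R_y = 511.357/13.6 = 37.5998 ≈ 37.60 kip.
ΣF_y = 0: L_y + 37.5998 − 20·sin33° − 5 − ½·4.57·10.5 − 5 = 0 → L_y = 7.285 kip.
ΣF_x = 0: L_x + 20·cos33° = 0 → L_x = -16.77 kip.

L_x = -16.77 kip, L_y = 7.285 kip, R_y = 37.60 kip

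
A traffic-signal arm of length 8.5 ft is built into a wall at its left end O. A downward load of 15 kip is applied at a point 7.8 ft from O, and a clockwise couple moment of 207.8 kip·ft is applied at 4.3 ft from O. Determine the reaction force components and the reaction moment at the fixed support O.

ΣF_x = 0: O_x = 0.
ΣF_y = 0: O_y − 15 = 0 → O_y = 15.00 kip.
ΣM about O: M_O − 15·7.8 − 207.8 = 0 → M_O = 324.8 kip·ft.

O_x = 0, O_y = 15.00 kip, M_O = 324.8 kip·ft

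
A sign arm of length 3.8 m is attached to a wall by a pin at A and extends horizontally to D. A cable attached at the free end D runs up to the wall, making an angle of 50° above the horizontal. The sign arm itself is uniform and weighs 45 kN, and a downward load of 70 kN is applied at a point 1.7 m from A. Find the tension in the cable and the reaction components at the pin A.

T = 70.25 kN, A_x = 45.16 kN, A_y = 61.18 kN

ΣM about A: T·sin50°·3.8 − 45·1.9 − 70·1.7 = 0 → T = 204.5/(3.8·0.766044) = 70.2516 ≈ 70.25 kN.
ΣF_x = 0: A_x − T·cos50° = 0 → A_x = 70.2516 × 0.642788 = 45.16 kN.
ΣF_y = 0: A_y + T·sin50° − 45 − 70 = 0 → A_y = 115 − 70.2516 × 0.766044 = 61.18 kN.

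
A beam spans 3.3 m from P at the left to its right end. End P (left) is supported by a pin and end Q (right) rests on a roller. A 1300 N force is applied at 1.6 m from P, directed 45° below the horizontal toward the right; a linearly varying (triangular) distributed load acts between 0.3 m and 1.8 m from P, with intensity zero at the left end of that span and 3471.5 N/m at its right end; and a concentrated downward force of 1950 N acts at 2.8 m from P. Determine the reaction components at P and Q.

P_x = -919.2 N, P_y = 2347 N, Q_y = 3126 N

Resultant of the triangular load: ½ × 3471.5 × 1.5 = 2603.625 N, acting at 1.3 m from P (one-third of the span from the peak).
Taking moments about P: Q_y·3.3 − 1300·sin45°·1.6 − (½·3471.5·1.5)·1.3 − 1950·2.8 = 0 → Q_y = 10315.5/3.3 = 3125.91 ≈ 3126 N.
ΣF_y = 0: P_y + 3125.91 − 1300·sin45° − ½·3471.5·1.5 − 1950 = 0 → P_y = 2347 N.
ΣF_x = 0: P_x + 1300·cos45° = 0 → P_x = -919.2 N.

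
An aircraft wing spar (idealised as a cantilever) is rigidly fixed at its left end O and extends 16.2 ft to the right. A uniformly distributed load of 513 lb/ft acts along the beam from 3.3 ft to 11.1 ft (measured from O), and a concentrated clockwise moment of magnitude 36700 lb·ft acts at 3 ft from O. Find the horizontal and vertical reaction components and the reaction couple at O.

Resultant of the distributed load: 513 × 7.8 = 4001.4 lb at 7.2 ft from O.
ΣF_x = 0: O_x = 0.
ΣF_y = 0: O_y − 513·7.8 = 0 → O_y = 4001 lb.
ΣM about O: M_O − (513·7.8)·7.2 − 36700 = 0 → M_O = 65510 lb·ft.

O_x = 0, O_y = 4001 lb, M_O = 65510 lb·ft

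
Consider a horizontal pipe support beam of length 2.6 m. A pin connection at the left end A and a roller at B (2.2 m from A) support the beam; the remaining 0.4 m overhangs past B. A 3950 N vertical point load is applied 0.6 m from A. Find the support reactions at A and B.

Moments about A: B_y·2.2 − 3950·0.6 = 0 → B_y = 2370/2.2 = 1077.27 ≈ 1077 N.
ΣF_y = 0: A_y + 1077.27 − 3950 = 0 → A_y = 2873 N.
ΣF_x = 0: no horizontal applied forces, so A_x = 0.

A_x = 0, A_y = 2873 N, B_y = 1077 N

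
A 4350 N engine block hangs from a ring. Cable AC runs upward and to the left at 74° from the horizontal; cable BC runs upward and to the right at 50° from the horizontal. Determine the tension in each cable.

ΣF_x = 0: −T_AC·cos74° + T_BC·cos50° = 0 → T_BC = 0.428816·T_AC.
ΣF_y = 0: T_AC·sin74° + T_BC·sin50° = 4350.
Substitute: T_AC·(0.961262 + 0.428816·0.766044) = 4350 → T_AC = 3372.74 ≈ 3373 N.
Then T_BC = 0.428816 × 3372.74 = 1446 N.

T_AC = 3373 N, T_BC = 1446 N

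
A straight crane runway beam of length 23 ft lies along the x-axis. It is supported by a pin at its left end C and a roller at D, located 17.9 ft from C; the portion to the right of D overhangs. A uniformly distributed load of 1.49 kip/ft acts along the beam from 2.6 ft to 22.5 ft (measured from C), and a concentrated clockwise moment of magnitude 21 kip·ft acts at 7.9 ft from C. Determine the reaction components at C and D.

Resultant of the distributed load: 1.49 × 19.9 = 29.651 kip at 12.55 ft from C.
Moments about C: D_y·17.9 − (1.49·19.9)·12.55 − 21 = 0 → D_y = 393.12005/17.9 = 21.962 ≈ 21.96 kip.
ΣF_y = 0: C_y + 21.962 − 1.49·19.9 = 0 → C_y = 7.689 kip.
ΣF_x = 0: no horizontal applied forces, so C_x = 0.

C_x = 0, C_y = 7.689 kip, D_y = 21.96 kip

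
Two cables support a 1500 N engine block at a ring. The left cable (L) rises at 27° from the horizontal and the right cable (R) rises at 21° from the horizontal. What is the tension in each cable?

ΣF_x = 0: −T_L·cos27° + T_R·cos21° = 0 → T_R = 0.954397·T_L.
ΣF_y = 0: T_L·sin27° + T_R·sin21° = 1500.
Substitute: T_L·(0.45399 + 0.954397·0.358368) = 1500 → T_L = 1884.39 ≈ 1884 N.
Then T_R = 0.954397 × 1884.39 = 1798 N.

T_L = 1884 N, T_R = 1798 N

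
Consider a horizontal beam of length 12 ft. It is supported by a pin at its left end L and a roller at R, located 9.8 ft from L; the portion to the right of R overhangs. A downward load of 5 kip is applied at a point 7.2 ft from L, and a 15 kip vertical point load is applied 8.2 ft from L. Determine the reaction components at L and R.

Taking moments about L: R_y·9.8 − 5·7.2 − 15·8.2 = 0 → R_y = 159/9.8 = 16.2245 ≈ 16.22 kip.
ΣF_y = 0: L_y + 16.2245 − 5 − 15 = 0 → L_y = 3.776 kip.
ΣF_x = 0: no horizontal applied forces, so L_x = 0.

L_x = 0, L_y = 3.776 kip, R_y = 16.22 kip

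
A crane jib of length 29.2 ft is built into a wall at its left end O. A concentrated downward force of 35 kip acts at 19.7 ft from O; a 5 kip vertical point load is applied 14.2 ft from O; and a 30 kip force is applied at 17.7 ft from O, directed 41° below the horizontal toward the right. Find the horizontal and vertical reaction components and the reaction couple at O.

ΣF_x = 0: O_x + 30·cos41° = 0 → O_x = -22.64 kip.
ΣF_y = 0: O_y − 35 − 5 − 30·sin41° = 0 → O_y = 59.68 kip.
ΣM about O: M_O − 35·19.7 − 5·14.2 − 30·sin41°·17.7 = 0 → M_O = 1109 kip·ft.

O_x = -22.64 kip, O_y = 59.68 kip, M_O = 1109 kip·ft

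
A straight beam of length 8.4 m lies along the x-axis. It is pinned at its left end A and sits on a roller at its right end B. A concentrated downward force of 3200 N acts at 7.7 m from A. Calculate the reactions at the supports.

Taking moments about A: B_y·8.4 − 3200·7.7 = 0 → B_y = 24640/8.4 = 2933.33 ≈ 2933 N.
ΣF_y = 0: A_y + 2933.33 − 3200 = 0 → A_y = 266.7 N.
ΣF_x = 0: no horizontal applied forces, so A_x = 0.

A_x = 0, A_y = 266.7 N, B_y = 2933 N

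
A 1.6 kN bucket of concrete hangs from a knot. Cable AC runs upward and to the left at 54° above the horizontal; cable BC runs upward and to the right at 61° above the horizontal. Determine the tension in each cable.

ΣF_x = 0: −T_AC·cos54° + T_BC·cos61° = 0 → T_BC = 1.2124·T_AC.
ΣF_y = 0: T_AC·sin54° + T_BC·sin61° = 1.6.
Substitute: T_AC·(0.809017 + 1.2124·0.87462) = 1.6 → T_AC = 0.855887 ≈ 0.8559 kN.
Then T_BC = 1.2124 × 0.855887 = 1.038 kN.

T_AC = 0.8559 kN, T_BC = 1.038 kN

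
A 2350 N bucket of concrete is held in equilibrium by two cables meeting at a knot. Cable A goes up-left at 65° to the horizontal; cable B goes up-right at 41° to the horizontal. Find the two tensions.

ΣF_x = 0: −T_A·cos65° + T_B·cos41° = 0 → T_B = 0.559975·T_A.
ΣF_y = 0: T_A·sin65° + T_B·sin41° = 2350.
Substitute: T_A·(0.906308 + 0.559975·0.656059) = 2350 → T_A = 1845.04 ≈ 1845 N.
Then T_B = 0.559975 × 1845.04 = 1033 N.

T_A = 1845 N, T_B = 1033 N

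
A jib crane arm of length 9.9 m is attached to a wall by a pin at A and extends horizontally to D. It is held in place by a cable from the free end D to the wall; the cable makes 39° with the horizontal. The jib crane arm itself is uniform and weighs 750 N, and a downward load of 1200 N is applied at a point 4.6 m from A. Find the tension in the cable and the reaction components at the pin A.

ΣM about A: T·sin39°·9.9 − 750·4.95 − 1200·4.6 = 0 → T = 9232.5/(9.9·0.62932) = 1481.88 ≈ 1482 N.
ΣF_x = 0: A_x − T·cos39° = 0 → A_x = 1481.88 × 0.777146 = 1152 N.
ΣF_y = 0: A_y + T·sin39° − 750 − 1200 = 0 → A_y = 1950 − 1481.88 × 0.62932 = 1017 N.

T = 1482 N, A_x = 1152 N, A_y = 1017 N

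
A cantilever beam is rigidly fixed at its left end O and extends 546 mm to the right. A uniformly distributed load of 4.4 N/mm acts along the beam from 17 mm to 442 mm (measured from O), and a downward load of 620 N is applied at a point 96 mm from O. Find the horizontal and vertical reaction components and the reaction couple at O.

Resultant of the distributed load: 4.4 × 425 = 1870 N at 229.5 mm from O.
ΣF_x = 0: O_x = 0.
ΣF_y = 0: O_y − 4.4·425 − 620 = 0 → O_y = 2490 N.
ΣM about O: M_O − (4.4·425)·229.5 − 620·96 = 0 → M_O = 488700 N·mm.

O_x = 0, O_y = 2490 N, M_O = 488700 N·mm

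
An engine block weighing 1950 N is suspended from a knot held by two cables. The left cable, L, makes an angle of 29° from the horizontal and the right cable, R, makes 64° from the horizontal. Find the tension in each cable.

T_L = 856.0 N, T_R = 1708 N

ΣF_x = 0: −T_L·cos29° + T_R·cos64° = 0 → T_R = 1.99516·T_L.
ΣF_y = 0: T_L·sin29° + T_R·sin64° = 1950.
Substitute: T_L·(0.48481 + 1.99516·0.898794) = 1950 → T_L = 855.996 ≈ 856.0 N.
Then T_R = 1.99516 × 855.996 = 1708 N.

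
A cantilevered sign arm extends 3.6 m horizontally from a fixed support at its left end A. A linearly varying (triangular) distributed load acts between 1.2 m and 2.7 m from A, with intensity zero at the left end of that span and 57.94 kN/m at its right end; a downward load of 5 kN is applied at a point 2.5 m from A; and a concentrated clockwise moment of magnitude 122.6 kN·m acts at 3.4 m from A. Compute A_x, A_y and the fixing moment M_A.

A_x = 0, A_y = 48.46 kN, M_A = 230.7 kN·m

Resultant of the triangular load: ½ × 57.94 × 1.5 = 43.455 kN, acting at 2.2 m from A (one-third of the span from the peak).
ΣF_x = 0: A_x = 0.
ΣF_y = 0: A_y − ½·57.94·1.5 − 5 = 0 → A_y = 48.46 kN.
ΣM about A: M_A − (½·57.94·1.5)·2.2 − 5·2.5 − 122.6 = 0 → M_A = 230.7 kN·m.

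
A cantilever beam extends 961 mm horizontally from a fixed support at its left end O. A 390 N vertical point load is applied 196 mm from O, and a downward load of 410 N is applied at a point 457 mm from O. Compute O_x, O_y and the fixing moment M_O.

O_x = 0, O_y = 800.0 N, M_O = 263800 N·mm

ΣF_x = 0: O_x = 0.
ΣF_y = 0: O_y − 390 − 410 = 0 → O_y = 800.0 N.
ΣM about O: M_O − 390·196 − 410·457 = 0 → M_O = 263800 N·mm.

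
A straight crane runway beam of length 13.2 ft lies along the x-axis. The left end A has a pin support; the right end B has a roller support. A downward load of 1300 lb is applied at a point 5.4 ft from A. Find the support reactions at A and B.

Moments about A: B_y·13.2 − 1300·5.4 = 0 → B_y = 7020/13.2 = 531.818 ≈ 531.8 lb.
ΣF_y = 0: A_y + 531.818 − 1300 = 0 → A_y = 768.2 lb.
ΣF_x = 0: no horizontal applied forces, so A_x = 0.

A_x = 0, A_y = 768.2 lb, B_y = 531.8 lb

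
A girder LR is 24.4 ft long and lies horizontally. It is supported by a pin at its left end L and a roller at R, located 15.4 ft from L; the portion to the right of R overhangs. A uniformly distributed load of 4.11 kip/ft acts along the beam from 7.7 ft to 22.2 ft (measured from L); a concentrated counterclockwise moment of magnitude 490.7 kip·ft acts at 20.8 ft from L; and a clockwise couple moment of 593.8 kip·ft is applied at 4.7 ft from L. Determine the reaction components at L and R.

L_x = 0, L_y = -4.953 kip, R_y = 64.55 kip

Resultant of the distributed load: 4.11 × 14.5 = 59.595 kip at 14.95 ft from L.
Taking moments about L: R_y·15.4 − (4.11·14.5)·14.95 + 490.7 − 593.8 = 0 → R_y = 994.04525/15.4 = 64.5484 ≈ 64.55 kip.
ΣF_y = 0: L_y + 64.5484 − 4.11·14.5 = 0 → L_y = -4.953 kip.
ΣF_x = 0: no horizontal applied forces, so L_x = 0.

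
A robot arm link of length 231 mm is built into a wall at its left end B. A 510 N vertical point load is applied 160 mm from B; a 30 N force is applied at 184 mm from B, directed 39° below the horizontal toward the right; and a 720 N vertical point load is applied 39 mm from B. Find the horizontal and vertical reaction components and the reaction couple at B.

ΣF_x = 0: B_x + 30·cos39° = 0 → B_x = -23.31 N.
ΣF_y = 0: B_y − 510 − 30·sin39° − 720 = 0 → B_y = 1249 N.
ΣM about B: M_B − 510·160 − 30·sin39°·184 − 720·39 = 0 → M_B = 113200 N·mm.

B_x = -23.31 N, B_y = 1249 N, M_B = 113200 N·mm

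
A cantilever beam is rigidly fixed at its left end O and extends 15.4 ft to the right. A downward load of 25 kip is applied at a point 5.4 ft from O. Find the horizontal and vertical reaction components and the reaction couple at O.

ΣF_x = 0: O_x = 0.
ΣF_y = 0: O_y − 25 = 0 → O_y = 25.00 kip.
ΣM about O: M_O − 25·5.4 = 0 → M_O = 135.0 kip·ft.

O_x = 0, O_y = 25.00 kip, M_O = 135.0 kip·ft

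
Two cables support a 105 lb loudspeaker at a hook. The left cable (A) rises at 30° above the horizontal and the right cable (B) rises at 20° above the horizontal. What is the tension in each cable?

ΣF_x = 0: −T_A·cos30° + T_B·cos20° = 0 → T_B = 0.921605·T_A.
ΣF_y = 0: T_A·sin30° + T_B·sin20° = 105.
Substitute: T_A·(0.5 + 0.921605·0.34202) = 105 → T_A = 128.802 ≈ 128.8 lb.
Then T_B = 0.921605 × 128.802 = 118.7 lb.

T_A = 128.8 lb, T_B = 118.7 lb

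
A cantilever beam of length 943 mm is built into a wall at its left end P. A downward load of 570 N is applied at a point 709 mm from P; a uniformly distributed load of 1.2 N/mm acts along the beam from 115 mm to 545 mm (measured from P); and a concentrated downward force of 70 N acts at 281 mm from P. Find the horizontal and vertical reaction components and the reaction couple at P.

P_x = 0, P_y = 1156 N, M_P = 594100 N·mm

Resultant of the distributed load: 1.2 × 430 = 516 N at 330 mm from P.
ΣF_x = 0: P_x = 0.
ΣF_y = 0: P_y − 570 − 1.2·430 − 70 = 0 → P_y = 1156 N.
ΣM about P: M_P − 570·709 − (1.2·430)·330 − 70·281 = 0 → M_P = 594100 N·mm.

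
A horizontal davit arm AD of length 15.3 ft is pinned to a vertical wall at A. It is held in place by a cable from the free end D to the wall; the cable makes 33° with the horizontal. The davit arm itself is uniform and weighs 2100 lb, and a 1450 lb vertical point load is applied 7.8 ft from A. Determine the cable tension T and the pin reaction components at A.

T = 3285 lb, A_x = 2755 lb, A_y = 1761 lb

ΣM about A: T·sin33°·15.3 − 2100·7.65 − 1450·7.8 = 0 → T = 27375/(15.3·0.544639) = 3285.14 ≈ 3285 lb.
ΣF_x = 0: A_x − T·cos33° = 0 → A_x = 3285.14 × 0.838671 = 2755 lb.
ΣF_y = 0: A_y + T·sin33° − 2100 − 1450 = 0 → A_y = 3550 − 3285.14 × 0.544639 = 1761 lb.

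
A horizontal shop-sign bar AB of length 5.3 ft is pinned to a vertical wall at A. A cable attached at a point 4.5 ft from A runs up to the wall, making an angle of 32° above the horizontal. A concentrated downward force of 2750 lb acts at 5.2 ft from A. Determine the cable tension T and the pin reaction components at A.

T = 5997 lb, A_x = 5086 lb, A_y = -427.8 lb

ΣM about A: T·sin32°·4.5 − 2750·5.2 = 0 → T = 14300/(4.5·0.529919) = 5996.72 ≈ 5997 lb.
ΣF_x = 0: A_x − T·cos32° = 0 → A_x = 5996.72 × 0.848048 = 5086 lb.
ΣF_y = 0: A_y + T·sin32° − 2750 = 0 → A_y = 2750 − 5996.72 × 0.529919 = -427.8 lb.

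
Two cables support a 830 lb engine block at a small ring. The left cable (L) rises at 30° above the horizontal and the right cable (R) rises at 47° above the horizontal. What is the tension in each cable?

T_L = 580.9 lb, T_R = 737.7 lb

ΣF_x = 0: −T_L·cos30° + T_R·cos47° = 0 → T_R = 1.26984·T_L.
ΣF_y = 0: T_L·sin30° + T_R·sin47° = 830.
Substitute: T_L·(0.5 + 1.26984·0.731354) = 830 → T_L = 580.947 ≈ 580.9 lb.
Then T_R = 1.26984 × 580.947 = 737.7 lb.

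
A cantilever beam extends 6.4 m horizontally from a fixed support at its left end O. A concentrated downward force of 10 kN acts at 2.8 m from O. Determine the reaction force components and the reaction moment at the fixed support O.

ΣF_x = 0: O_x = 0.
ΣF_y = 0: O_y − 10 = 0 → O_y = 10.00 kN.
ΣM about O: M_O − 10·2.8 = 0 → M_O = 28.00 kN·m.

O_x = 0, O_y = 10.00 kN, M_O = 28.00 kN·m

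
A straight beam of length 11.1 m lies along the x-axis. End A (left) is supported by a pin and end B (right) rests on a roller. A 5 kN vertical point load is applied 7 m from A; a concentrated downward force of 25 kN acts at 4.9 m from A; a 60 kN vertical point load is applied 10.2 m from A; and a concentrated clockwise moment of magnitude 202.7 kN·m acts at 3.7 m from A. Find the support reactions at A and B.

ΣM about A: B_y·11.1 − 5·7 − 25·4.9 − 60·10.2 − 202.7 = 0 → B_y = 972.2/11.1 = 87.5856 ≈ 87.59 kN.
ΣF_y = 0: A_y + 87.5856 − 5 − 25 − 60 = 0 → A_y = 2.414 kN.
ΣF_x = 0: no horizontal applied forces, so A_x = 0.

A_x = 0, A_y = 2.414 kN, B_y = 87.59 kN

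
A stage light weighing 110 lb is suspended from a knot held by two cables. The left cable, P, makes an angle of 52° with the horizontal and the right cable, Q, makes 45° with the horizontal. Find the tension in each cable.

ΣF_x = 0: −T_P·cos52° + T_Q·cos45° = 0 → T_Q = 0.870677·T_P.
ΣF_y = 0: T_P·sin52° + T_Q·sin45° = 110.
Substitute: T_P·(0.788011 + 0.870677·0.707107) = 110 → T_P = 78.3658 ≈ 78.37 lb.
Then T_Q = 0.870677 × 78.3658 = 68.23 lb.

T_P = 78.37 lb, T_Q = 68.23 lb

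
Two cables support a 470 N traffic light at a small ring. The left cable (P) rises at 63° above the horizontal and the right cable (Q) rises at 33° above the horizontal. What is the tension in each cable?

T_P = 396.3 N, T_Q = 214.6 N

ΣF_x = 0: −T_P·cos63° + T_Q·cos33° = 0 → T_Q = 0.541322·T_P.
ΣF_y = 0: T_P·sin63° + T_Q·sin33° = 470.
Substitute: T_P·(0.891007 + 0.541322·0.544639) = 470 → T_P = 396.346 ≈ 396.3 N.
Then T_Q = 0.541322 × 396.346 = 214.6 N.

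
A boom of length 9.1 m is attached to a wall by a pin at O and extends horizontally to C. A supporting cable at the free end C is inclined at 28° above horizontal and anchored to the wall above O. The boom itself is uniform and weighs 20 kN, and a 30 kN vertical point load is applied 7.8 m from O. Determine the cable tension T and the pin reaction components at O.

ΣM about O: T·sin28°·9.1 − 20·4.55 − 30·7.8 = 0 → T = 325/(9.1·0.469472) = 76.0733 ≈ 76.07 kN.
ΣF_x = 0: O_x − T·cos28° = 0 → O_x = 76.0733 × 0.882948 = 67.17 kN.
ΣF_y = 0: O_y + T·sin28° − 20 − 30 = 0 → O_y = 50 − 76.0733 × 0.469472 = 14.29 kN.

T = 76.07 kN, O_x = 67.17 kN, O_y = 14.29 kN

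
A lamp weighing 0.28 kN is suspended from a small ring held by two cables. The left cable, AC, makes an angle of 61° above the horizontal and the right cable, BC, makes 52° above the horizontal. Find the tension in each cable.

ΣF_x = 0: −T_AC·cos61° + T_BC·cos52° = 0 → T_BC = 0.787461·T_AC.
ΣF_y = 0: T_AC·sin61° + T_BC·sin52° = 0.28.
Substitute: T_AC·(0.87462 + 0.787461·0.788011) = 0.28 → T_AC = 0.187272 ≈ 0.1873 kN.
Then T_BC = 0.787461 × 0.187272 = 0.1475 kN.

T_AC = 0.1873 kN, T_BC = 0.1475 kN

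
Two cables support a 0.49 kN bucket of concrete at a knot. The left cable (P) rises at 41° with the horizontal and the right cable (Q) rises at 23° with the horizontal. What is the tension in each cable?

T_P = 0.5018 kN, T_Q = 0.4114 kN

ΣF_x = 0: −T_P·cos41° + T_Q·cos23° = 0 → T_Q = 0.819887·T_P.
ΣF_y = 0: T_P·sin41° + T_Q·sin23° = 0.49.
Substitute: T_P·(0.656059 + 0.819887·0.390731) = 0.49 → T_P = 0.501836 ≈ 0.5018 kN.
Then T_Q = 0.819887 × 0.501836 = 0.4114 kN.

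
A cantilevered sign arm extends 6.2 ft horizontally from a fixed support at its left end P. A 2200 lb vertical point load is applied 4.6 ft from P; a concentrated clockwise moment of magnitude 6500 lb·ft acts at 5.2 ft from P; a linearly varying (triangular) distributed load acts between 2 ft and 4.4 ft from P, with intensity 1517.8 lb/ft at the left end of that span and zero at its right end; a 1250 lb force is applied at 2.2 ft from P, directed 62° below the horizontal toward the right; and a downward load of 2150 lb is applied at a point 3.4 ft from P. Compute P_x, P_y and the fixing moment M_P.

Resultant of the triangular load: ½ × 1517.8 × 2.4 = 1821.36 lb, acting at 2.8 ft from P (one-third of the span from the peak).
ΣF_x = 0: P_x + 1250·cos62° = 0 → P_x = -586.8 lb.
ΣF_y = 0: P_y − 2200 − ½·1517.8·2.4 − 1250·sin62° − 2150 = 0 → P_y = 7275 lb.
ΣM about P: M_P − 2200·4.6 − 6500 − (½·1517.8·2.4)·2.8 − 1250·sin62°·2.2 − 2150·3.4 = 0 → M_P = 31460 lb·ft.

P_x = -586.8 lb, P_y = 7275 lb, M_P = 31460 lb·ft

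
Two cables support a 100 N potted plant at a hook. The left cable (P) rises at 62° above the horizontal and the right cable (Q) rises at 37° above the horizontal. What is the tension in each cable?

ΣF_x = 0: −T_P·cos62° + T_Q·cos37° = 0 → T_Q = 0.587842·T_P.
ΣF_y = 0: T_P·sin62° + T_Q·sin37° = 100.
Substitute: T_P·(0.882948 + 0.587842·0.601815) = 100 → T_P = 80.859 ≈ 80.86 N.
Then T_Q = 0.587842 × 80.859 = 47.53 N.

T_P = 80.86 N, T_Q = 47.53 N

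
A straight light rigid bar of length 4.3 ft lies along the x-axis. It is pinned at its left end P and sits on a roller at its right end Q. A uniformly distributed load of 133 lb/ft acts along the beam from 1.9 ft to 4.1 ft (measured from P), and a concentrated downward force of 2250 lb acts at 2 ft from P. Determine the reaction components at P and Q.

Resultant of the distributed load: 133 × 2.2 = 292.6 lb at 3 ft from P.
Moments about P: Q_y·4.3 − (133·2.2)·3 − 2250·2 = 0 → Q_y = 5377.8/4.3 = 1250.65 ≈ 1251 lb.
ΣF_y = 0: P_y + 1250.65 − 133·2.2 − 2250 = 0 → P_y = 1292 lb.
ΣF_x = 0: no horizontal applied forces, so P_x = 0.

P_x = 0, P_y = 1292 lb, Q_y = 1251 lb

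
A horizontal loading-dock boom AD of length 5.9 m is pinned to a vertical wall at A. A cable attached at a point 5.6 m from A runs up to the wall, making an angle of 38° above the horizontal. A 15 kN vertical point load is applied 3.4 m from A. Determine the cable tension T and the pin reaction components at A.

ΣM about A: T·sin38°·5.6 − 15·3.4 = 0 → T = 51/(5.6·0.615661) = 14.7925 ≈ 14.79 kN.
ΣF_x = 0: A_x − T·cos38° = 0 → A_x = 14.7925 × 0.788011 = 11.66 kN.
ΣF_y = 0: A_y + T·sin38° − 15 = 0 → A_y = 15 − 14.7925 × 0.615661 = 5.893 kN.

T = 14.79 kN, A_x = 11.66 kN, A_y = 5.893 kN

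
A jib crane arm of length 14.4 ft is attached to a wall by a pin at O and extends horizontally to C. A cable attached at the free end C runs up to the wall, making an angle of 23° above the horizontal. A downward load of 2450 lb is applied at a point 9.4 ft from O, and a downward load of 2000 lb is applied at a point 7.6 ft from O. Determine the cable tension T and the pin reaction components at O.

ΣM about O: T·sin23°·14.4 − 2450·9.4 − 2000·7.6 = 0 → T = 38230/(14.4·0.390731) = 6794.6 ≈ 6795 lb.
ΣF_x = 0: O_x − T·cos23° = 0 → O_x = 6794.6 × 0.920505 = 6254 lb.
ΣF_y = 0: O_y + T·sin23° − 2450 − 2000 = 0 → O_y = 4450 − 6794.6 × 0.390731 = 1795 lb.

T = 6795 lb, O_x = 6254 lb, O_y = 1795 lb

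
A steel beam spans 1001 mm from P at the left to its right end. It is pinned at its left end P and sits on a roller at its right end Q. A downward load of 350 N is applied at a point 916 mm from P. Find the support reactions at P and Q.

P_x = 0, P_y = 29.72 N, Q_y = 320.3 N

Moments about P: Q_y·1001 − 350·916 = 0 → Q_y = 320600/1001 = 320.28 ≈ 320.3 N.
ΣF_y = 0: P_y + 320.28 − 350 = 0 → P_y = 29.72 N.
ΣF_x = 0: no horizontal applied forces, so P_x = 0.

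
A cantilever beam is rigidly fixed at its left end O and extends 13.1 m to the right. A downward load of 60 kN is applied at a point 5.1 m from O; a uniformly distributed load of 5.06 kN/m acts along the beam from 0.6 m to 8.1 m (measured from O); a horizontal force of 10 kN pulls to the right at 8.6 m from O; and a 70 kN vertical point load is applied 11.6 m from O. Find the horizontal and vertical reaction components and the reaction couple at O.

O_x = -10.00 kN, O_y = 167.9 kN, M_O = 1283 kN·m

Resultant of the distributed load: 5.06 × 7.5 = 37.95 kN at 4.35 m from O.
ΣF_x = 0: O_x + 10 = 0 → O_x = -10.00 kN.
ΣF_y = 0: O_y − 60 − 5.06·7.5 − 70 = 0 → O_y = 167.9 kN.
ΣM about O: M_O − 60·5.1 − (5.06·7.5)·4.35 − 70·11.6 = 0 → M_O = 1283 kN·m.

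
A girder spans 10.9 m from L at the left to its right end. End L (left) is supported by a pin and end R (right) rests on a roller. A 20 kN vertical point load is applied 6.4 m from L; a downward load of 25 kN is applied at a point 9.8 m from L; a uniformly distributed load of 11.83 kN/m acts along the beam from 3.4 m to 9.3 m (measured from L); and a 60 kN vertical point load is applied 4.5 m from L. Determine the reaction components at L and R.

Resultant of the distributed load: 11.83 × 5.9 = 69.797 kN at 6.35 m from L.
Taking moments about L: R_y·10.9 − 20·6.4 − 25·9.8 − (11.83·5.9)·6.35 − 60·4.5 = 0 → R_y = 1086.21095/10.9 = 99.6524 ≈ 99.65 kN.
ΣF_y = 0: L_y + 99.6524 − 20 − 25 − 11.83·5.9 − 60 = 0 → L_y = 75.14 kN.
ΣF_x = 0: no horizontal applied forces, so L_x = 0.

L_x = 0, L_y = 75.14 kN, R_y = 99.65 kN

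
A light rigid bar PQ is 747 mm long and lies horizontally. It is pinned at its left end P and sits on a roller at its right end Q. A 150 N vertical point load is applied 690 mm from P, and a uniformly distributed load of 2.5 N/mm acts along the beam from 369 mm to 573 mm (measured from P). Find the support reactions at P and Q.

Resultant of the distributed load: 2.5 × 204 = 510 N at 471 mm from P.
Moments about P: Q_y·747 − 150·690 − (2.5·204)·471 = 0 → Q_y = 343710/747 = 460.12 ≈ 460.1 N.
ΣF_y = 0: P_y + 460.12 − 150 − 2.5·204 = 0 → P_y = 199.9 N.
ΣF_x = 0: no horizontal applied forces, so P_x = 0.

P_x = 0, P_y = 199.9 N, Q_y = 460.1 N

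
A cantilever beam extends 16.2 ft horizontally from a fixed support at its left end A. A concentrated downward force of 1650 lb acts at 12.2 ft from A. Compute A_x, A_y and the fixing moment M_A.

ΣF_x = 0: A_x = 0.
ΣF_y = 0: A_y − 1650 = 0 → A_y = 1650 lb.
ΣM about A: M_A − 1650·12.2 = 0 → M_A = 20130 lb·ft.

A_x = 0, A_y = 1650 lb, M_A = 20130 lb·ft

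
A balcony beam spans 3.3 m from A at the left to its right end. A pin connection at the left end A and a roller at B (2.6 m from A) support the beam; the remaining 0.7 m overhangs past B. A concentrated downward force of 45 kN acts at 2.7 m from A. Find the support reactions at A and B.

A_x = 0, A_y = -1.731 kN, B_y = 46.73 kN

Moments about A: B_y·2.6 − 45·2.7 = 0 → B_y = 121.5/2.6 = 46.7308 ≈ 46.73 kN.
ΣF_y = 0: A_y + 46.7308 − 45 = 0 → A_y = -1.731 kN.
ΣF_x = 0: no horizontal applied forces, so A_x = 0.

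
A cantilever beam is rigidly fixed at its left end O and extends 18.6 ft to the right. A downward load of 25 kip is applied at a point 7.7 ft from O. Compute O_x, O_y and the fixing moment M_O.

ΣF_x = 0: O_x = 0.
ΣF_y = 0: O_y − 25 = 0 → O_y = 25.00 kip.
ΣM about O: M_O − 25·7.7 = 0 → M_O = 192.5 kip·ft.

O_x = 0, O_y = 25.00 kip, M_O = 192.5 kip·ft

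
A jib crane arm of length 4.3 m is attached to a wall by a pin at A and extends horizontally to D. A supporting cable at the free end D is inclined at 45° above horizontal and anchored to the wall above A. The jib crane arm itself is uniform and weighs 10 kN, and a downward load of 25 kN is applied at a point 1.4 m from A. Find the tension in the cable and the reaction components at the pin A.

ΣM about A: T·sin45°·4.3 − 10·2.15 − 25·1.4 = 0 → T = 56.5/(4.3·0.707107) = 18.5821 ≈ 18.58 kN.
ΣF_x = 0: A_x − T·cos45° = 0 → A_x = 18.5821 × 0.707107 = 13.14 kN.
ΣF_y = 0: A_y + T·sin45° − 10 − 25 = 0 → A_y = 35 − 18.5821 × 0.707107 = 21.86 kN.

T = 18.58 kN, A_x = 13.14 kN, A_y = 21.86 kN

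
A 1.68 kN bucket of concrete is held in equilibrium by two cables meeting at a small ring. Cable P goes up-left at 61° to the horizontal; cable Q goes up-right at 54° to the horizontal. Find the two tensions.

ΣF_x = 0: −T_P·cos61° + T_Q·cos54° = 0 → T_Q = 0.824807·T_P.
ΣF_y = 0: T_P·sin61° + T_Q·sin54° = 1.68.
Substitute: T_P·(0.87462 + 0.824807·0.809017) = 1.68 → T_P = 1.08956 ≈ 1.090 kN.
Then T_Q = 0.824807 × 1.08956 = 0.8987 kN.

T_P = 1.090 kN, T_Q = 0.8987 kN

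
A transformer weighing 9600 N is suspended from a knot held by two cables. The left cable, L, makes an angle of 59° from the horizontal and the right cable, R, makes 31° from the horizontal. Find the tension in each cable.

ΣF_x = 0: −T_L·cos59° + T_R·cos31° = 0 → T_R = 0.600861·T_L.
ΣF_y = 0: T_L·sin59° + T_R·sin31° = 9600.
Substitute: T_L·(0.857167 + 0.600861·0.515038) = 9600 → T_L = 8228.81 ≈ 8229 N.
Then T_R = 0.600861 × 8228.81 = 4944 N.

T_L = 8229 N, T_R = 4944 N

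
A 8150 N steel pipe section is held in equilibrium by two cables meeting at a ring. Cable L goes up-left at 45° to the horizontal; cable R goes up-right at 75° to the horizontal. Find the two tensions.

ΣF_x = 0: −T_L·cos45° + T_R·cos75° = 0 → T_R = 2.73205·T_L.
ΣF_y = 0: T_L·sin45° + T_R·sin75° = 8150.
Substitute: T_L·(0.707107 + 2.73205·0.965926) = 8150 → T_L = 2435.7 ≈ 2436 N.
Then T_R = 2.73205 × 2435.7 = 6654 N.

T_L = 2436 N, T_R = 6654 N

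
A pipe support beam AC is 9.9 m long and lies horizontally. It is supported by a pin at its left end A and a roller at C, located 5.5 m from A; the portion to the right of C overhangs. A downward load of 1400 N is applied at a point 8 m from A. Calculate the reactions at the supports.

Moments about A: C_y·5.5 − 1400·8 = 0 → C_y = 11200/5.5 = 2036.36 ≈ 2036 N.
ΣF_y = 0: A_y + 2036.36 − 1400 = 0 → A_y = -636.4 N.
ΣF_x = 0: no horizontal applied forces, so A_x = 0.

A_x = 0, A_y = -636.4 N, C_y = 2036 N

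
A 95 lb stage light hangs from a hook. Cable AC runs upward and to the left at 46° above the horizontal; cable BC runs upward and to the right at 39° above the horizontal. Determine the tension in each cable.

T_AC = 74.11 lb, T_BC = 66.24 lb

ΣF_x = 0: −T_AC·cos46° + T_BC·cos39° = 0 → T_BC = 0.893858·T_AC.
ΣF_y = 0: T_AC·sin46° + T_BC·sin39° = 95.
Substitute: T_AC·(0.71934 + 0.893858·0.62932) = 95 → T_AC = 74.1109 ≈ 74.11 lb.
Then T_BC = 0.893858 × 74.1109 = 66.24 lb.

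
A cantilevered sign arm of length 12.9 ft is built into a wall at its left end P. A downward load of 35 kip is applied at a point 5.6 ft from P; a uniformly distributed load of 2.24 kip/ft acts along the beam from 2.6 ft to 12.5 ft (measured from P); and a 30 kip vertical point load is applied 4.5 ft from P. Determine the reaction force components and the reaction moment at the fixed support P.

Resultant of the distributed load: 2.24 × 9.9 = 22.176 kip at 7.55 ft from P.
ΣF_x = 0: P_x = 0.
ΣF_y = 0: P_y − 35 − 2.24·9.9 − 30 = 0 → P_y = 87.18 kip.
ΣM about P: M_P − 35·5.6 − (2.24·9.9)·7.55 − 30·4.5 = 0 → M_P = 498.4 kip·ft.

P_x = 0, P_y = 87.18 kip, M_P = 498.4 kip·ft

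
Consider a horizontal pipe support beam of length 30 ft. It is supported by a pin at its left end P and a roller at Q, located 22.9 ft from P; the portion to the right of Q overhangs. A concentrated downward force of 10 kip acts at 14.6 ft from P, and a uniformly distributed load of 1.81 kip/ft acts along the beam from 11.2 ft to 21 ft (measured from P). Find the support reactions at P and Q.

P_x = 0, P_y = 8.892 kip, Q_y = 18.85 kip

Resultant of the distributed load: 1.81 × 9.8 = 17.738 kip at 16.1 ft from P.
Moments about P: Q_y·22.9 − 10·14.6 − (1.81·9.8)·16.1 = 0 → Q_y = 431.5818/22.9 = 18.8464 ≈ 18.85 kip.
ΣF_y = 0: P_y + 18.8464 − 10 − 1.81·9.8 = 0 → P_y = 8.892 kip.
ΣF_x = 0: no horizontal applied forces, so P_x = 0.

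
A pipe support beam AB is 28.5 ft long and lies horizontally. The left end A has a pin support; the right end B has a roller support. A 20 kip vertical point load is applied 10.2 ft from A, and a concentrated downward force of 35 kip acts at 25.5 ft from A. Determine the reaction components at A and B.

A_x = 0, A_y = 16.53 kip, B_y = 38.47 kip

Moments about A: B_y·28.5 − 20·10.2 − 35·25.5 = 0 → B_y = 1096.5/28.5 = 38.4737 ≈ 38.47 kip.
ΣF_y = 0: A_y + 38.4737 − 20 − 35 = 0 → A_y = 16.53 kip.
ΣF_x = 0: no horizontal applied forces, so A_x = 0.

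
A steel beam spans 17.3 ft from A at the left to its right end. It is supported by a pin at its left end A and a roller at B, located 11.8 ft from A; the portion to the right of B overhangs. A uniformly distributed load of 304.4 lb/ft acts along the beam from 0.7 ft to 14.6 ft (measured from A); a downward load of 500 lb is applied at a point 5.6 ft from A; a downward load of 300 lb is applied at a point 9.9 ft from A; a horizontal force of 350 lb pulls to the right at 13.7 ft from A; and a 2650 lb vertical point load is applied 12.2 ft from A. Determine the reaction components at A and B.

Resultant of the distributed load: 304.4 × 13.9 = 4231.16 lb at 7.65 ft from A.
ΣM about A: B_y·11.8 − (304.4·13.9)·7.65 − 500·5.6 − 300·9.9 − 2650·12.2 = 0 → B_y = 70468.374/11.8 = 5971.9 ≈ 5972 lb.
ΣF_y = 0: A_y + 5971.9 − 304.4·13.9 − 500 − 300 − 2650 = 0 → A_y = 1709 lb.
ΣF_x = 0: A_x + 350 = 0 → A_x = -350.0 lb.

A_x = -350.0 lb, A_y = 1709 lb, B_y = 5972 lb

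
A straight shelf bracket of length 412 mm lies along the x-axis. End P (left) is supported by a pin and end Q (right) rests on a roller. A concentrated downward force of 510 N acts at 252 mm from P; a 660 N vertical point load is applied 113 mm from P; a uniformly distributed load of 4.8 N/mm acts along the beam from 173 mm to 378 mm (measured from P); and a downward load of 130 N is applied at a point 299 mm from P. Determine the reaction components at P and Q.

Resultant of the distributed load: 4.8 × 205 = 984 N at 275.5 mm from P.
Moments about P: Q_y·412 − 510·252 − 660·113 − (4.8·205)·275.5 − 130·299 = 0 → Q_y = 513062/412 = 1245.3 ≈ 1245 N.
ΣF_y = 0: P_y + 1245.3 − 510 − 660 − 4.8·205 − 130 = 0 → P_y = 1039 N.
ΣF_x = 0: no horizontal applied forces, so P_x = 0.

P_x = 0, P_y = 1039 N, Q_y = 1245 N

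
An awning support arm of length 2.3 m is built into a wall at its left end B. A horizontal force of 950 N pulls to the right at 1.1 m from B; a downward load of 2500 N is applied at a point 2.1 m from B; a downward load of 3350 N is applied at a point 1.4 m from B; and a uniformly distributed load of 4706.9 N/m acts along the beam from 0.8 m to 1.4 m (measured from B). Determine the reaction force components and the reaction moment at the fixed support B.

Resultant of the distributed load: 4706.9 × 0.6 = 2824.14 N at 1.1 m from B.
ΣF_x = 0: B_x + 950 = 0 → B_x = -950.0 N.
ΣF_y = 0: B_y − 2500 − 3350 − 4706.9·0.6 = 0 → B_y = 8674 N.
ΣM about B: M_B − 2500·2.1 − 3350·1.4 − (4706.9·0.6)·1.1 = 0 → M_B = 13050 N·m.

B_x = -950.0 N, B_y = 8674 N, M_B = 13050 N·m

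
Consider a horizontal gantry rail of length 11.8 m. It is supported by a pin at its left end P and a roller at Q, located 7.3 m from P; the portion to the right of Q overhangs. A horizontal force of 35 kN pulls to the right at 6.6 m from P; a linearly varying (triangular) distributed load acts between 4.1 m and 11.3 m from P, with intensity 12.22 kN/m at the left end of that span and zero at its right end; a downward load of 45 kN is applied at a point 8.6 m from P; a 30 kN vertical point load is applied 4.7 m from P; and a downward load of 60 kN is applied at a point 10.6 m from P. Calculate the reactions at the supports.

Resultant of the triangular load: ½ × 12.22 × 7.2 = 43.992 kN, acting at 6.5 m from P (one-third of the span from the peak).
Moments about P: Q_y·7.3 − (½·12.22·7.2)·6.5 − 45·8.6 − 30·4.7 − 60·10.6 = 0 → Q_y = 1449.948/7.3 = 198.623 ≈ 198.6 kN.
ΣF_y = 0: P_y + 198.623 − ½·12.22·7.2 − 45 − 30 − 60 = 0 → P_y = -19.63 kN.
ΣF_x = 0: P_x + 35 = 0 → P_x = -35.00 kN.

P_x = -35.00 kN, P_y = -19.63 kN, Q_y = 198.6 kN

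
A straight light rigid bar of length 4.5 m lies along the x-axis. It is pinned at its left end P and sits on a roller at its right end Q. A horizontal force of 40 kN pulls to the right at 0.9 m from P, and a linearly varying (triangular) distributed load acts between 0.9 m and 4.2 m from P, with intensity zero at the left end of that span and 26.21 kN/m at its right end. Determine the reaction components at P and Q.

P_x = -40.00 kN, P_y = 13.45 kN, Q_y = 29.79 kN

Resultant of the triangular load: ½ × 26.21 × 3.3 = 43.2465 kN, acting at 3.1 m from P (one-third of the span from the peak).
ΣM about P: Q_y·4.5 − (½·26.21·3.3)·3.1 = 0 → Q_y = 134.06415/4.5 = 29.792 ≈ 29.79 kN.
ΣF_y = 0: P_y + 29.792 − ½·26.21·3.3 = 0 → P_y = 13.45 kN.
ΣF_x = 0: P_x + 40 = 0 → P_x = -40.00 kN.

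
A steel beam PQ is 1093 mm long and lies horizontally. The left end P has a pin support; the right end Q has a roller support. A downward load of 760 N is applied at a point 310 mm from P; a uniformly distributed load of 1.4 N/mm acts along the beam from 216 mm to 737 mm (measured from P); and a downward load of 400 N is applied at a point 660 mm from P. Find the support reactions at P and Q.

Resultant of the distributed load: 1.4 × 521 = 729.4 N at 476.5 mm from P.
Moments about P: Q_y·1093 − 760·310 − (1.4·521)·476.5 − 400·660 = 0 → Q_y = 847159.1/1093 = 775.077 ≈ 775.1 N.
ΣF_y = 0: P_y + 775.077 − 760 − 1.4·521 − 400 = 0 → P_y = 1114 N.
ΣF_x = 0: no horizontal applied forces, so P_x = 0.

P_x = 0, P_y = 1114 N, Q_y = 775.1 N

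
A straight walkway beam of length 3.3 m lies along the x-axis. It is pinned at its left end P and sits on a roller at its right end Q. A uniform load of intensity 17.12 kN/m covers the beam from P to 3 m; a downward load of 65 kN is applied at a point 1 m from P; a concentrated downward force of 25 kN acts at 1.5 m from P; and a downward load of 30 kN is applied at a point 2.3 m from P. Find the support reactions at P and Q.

P_x = 0, P_y = 96.04 kN, Q_y = 75.32 kN

Resultant of the distributed load: 17.12 × 3 = 51.36 kN at 1.5 m from P.
ΣM about P: Q_y·3.3 − (17.12·3)·1.5 − 65·1 − 25·1.5 − 30·2.3 = 0 → Q_y = 248.54/3.3 = 75.3152 ≈ 75.32 kN.
ΣF_y = 0: P_y + 75.3152 − 17.12·3 − 65 − 25 − 30 = 0 → P_y = 96.04 kN.
ΣF_x = 0: no horizontal applied forces, so P_x = 0.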